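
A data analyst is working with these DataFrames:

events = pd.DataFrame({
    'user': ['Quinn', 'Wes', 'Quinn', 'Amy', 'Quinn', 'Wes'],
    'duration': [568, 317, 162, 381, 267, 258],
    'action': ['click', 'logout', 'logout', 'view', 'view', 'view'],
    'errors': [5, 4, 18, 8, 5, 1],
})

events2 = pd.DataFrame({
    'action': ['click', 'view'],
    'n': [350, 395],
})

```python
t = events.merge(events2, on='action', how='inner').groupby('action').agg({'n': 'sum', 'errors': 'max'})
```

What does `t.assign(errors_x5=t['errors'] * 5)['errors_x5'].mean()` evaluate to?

32.5

merge on 'action' (how='inner') → 4 rows:
    user  duration action  errors    n
0  Quinn       568  click       5  350
1    Amy       381   view       8  395
2  Quinn       267   view       5  395
3    Wes       258   view       1  395
group by action: sum(n), max(errors):
           n  errors
action              
click    350       5
view    1185       8
add column errors_x5 = t['errors'] * 5:
           n  errors  errors_x5
action                         
click    350       5         25
view    1185       8         40
Then the mean of column 'errors_x5': 32.5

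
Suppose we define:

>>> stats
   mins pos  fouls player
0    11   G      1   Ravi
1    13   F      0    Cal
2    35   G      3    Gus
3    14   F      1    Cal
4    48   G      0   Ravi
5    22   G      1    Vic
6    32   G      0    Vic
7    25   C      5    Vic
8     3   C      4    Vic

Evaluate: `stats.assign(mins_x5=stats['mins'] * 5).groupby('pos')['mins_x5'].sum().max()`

add column mins_x5 = stats['mins'] * 5:
   mins pos  fouls player  mins_x5
0    11   G      1   Ravi       55
1    13   F      0    Cal       65
2    35   G      3    Gus      175
3    14   F      1    Cal       70
4    48   G      0   Ravi      240
5    22   G      1    Vic      110
6    32   G      0    Vic      160
7    25   C      5    Vic      125
8     3   C      4    Vic       15
group by pos, sum of mins_x5:
pos
C    140
F    135
G    740
Name: mins_x5, dtype: int64

740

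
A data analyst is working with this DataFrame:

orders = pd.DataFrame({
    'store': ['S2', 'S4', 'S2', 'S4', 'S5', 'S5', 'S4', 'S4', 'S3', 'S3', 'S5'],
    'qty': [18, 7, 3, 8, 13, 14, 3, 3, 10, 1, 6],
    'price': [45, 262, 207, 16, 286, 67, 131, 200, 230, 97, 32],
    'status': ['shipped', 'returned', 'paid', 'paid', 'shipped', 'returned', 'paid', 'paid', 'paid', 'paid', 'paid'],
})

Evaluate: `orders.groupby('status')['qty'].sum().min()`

group by status, sum of qty:
status
paid        34
returned    21
shipped     31
Name: qty, dtype: int64
So min() = 21.

21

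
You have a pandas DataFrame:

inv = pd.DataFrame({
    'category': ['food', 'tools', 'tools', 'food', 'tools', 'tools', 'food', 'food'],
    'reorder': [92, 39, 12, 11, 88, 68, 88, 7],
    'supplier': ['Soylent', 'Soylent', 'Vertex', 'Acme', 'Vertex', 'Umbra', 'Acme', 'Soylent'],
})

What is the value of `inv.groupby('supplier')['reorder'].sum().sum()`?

405

group by supplier, sum of reorder:
supplier
Acme        99
Soylent    138
Umbra       68
Vertex     100
Name: reorder, dtype: int64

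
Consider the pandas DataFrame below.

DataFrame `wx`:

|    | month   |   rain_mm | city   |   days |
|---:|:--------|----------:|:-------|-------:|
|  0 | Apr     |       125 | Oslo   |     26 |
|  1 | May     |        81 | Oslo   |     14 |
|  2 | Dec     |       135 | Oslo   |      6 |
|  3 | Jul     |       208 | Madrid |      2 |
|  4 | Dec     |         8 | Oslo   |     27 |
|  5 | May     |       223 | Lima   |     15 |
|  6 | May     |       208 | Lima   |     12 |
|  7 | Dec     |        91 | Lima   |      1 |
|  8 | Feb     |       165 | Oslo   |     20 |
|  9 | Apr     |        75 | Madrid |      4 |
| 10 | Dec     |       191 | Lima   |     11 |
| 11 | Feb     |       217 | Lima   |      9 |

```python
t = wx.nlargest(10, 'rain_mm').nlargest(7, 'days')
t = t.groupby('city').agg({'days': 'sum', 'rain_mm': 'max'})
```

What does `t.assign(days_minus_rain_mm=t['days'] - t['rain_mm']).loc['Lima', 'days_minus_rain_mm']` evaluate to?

-176

take 10 rows with largest rain_mm:
   month  rain_mm    city  days
5    May      223    Lima    15
11   Feb      217    Lima     9
3    Jul      208  Madrid     2
6    May      208    Lima    12
10   Dec      191    Lima    11
8    Feb      165    Oslo    20
2    Dec      135    Oslo     6
0    Apr      125    Oslo    26
7    Dec       91    Lima     1
1    May       81    Oslo    14
take 7 rows with largest days:
   month  rain_mm  city  days
0    Apr      125  Oslo    26
8    Feb      165  Oslo    20
5    May      223  Lima    15
1    May       81  Oslo    14
6    May      208  Lima    12
10   Dec      191  Lima    11
11   Feb      217  Lima     9
group by city: sum(days), max(rain_mm):
      days  rain_mm
city               
Lima    47      223
Oslo    60      165
add column days_minus_rain_mm = t['days'] - t['rain_mm']:
      days  rain_mm  days_minus_rain_mm
city                                   
Lima    47      223                -176
Oslo    60      165                -105
So loc['Lima', 'days_minus_rain_mm'] = -176.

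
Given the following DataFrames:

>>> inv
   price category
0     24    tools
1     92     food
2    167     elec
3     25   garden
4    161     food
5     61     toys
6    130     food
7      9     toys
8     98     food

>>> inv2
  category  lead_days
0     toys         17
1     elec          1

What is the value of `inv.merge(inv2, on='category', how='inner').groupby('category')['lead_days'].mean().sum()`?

merge on 'category' (how='inner') → 3 rows:
   price category  lead_days
0    167     elec          1
1     61     toys         17
2      9     toys         17
group by category, mean of lead_days:
category
elec     1.0
toys    17.0
Name: lead_days, dtype: float64
So sum() = 18.0.

18.0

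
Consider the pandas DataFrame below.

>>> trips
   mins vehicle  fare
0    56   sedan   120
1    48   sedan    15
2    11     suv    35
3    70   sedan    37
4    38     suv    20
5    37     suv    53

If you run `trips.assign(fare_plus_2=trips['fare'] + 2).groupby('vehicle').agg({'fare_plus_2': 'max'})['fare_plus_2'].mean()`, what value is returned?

add column fare_plus_2 = trips['fare'] + 2:
   mins vehicle  fare  fare_plus_2
0    56   sedan   120          122
1    48   sedan    15           17
2    11     suv    35           37
3    70   sedan    37           39
4    38     suv    20           22
5    37     suv    53           55
group by vehicle, max of fare_plus_2:
         fare_plus_2
vehicle             
sedan            122
suv               55
Taking the mean of column 'fare_plus_2' gives 88.5.

88.5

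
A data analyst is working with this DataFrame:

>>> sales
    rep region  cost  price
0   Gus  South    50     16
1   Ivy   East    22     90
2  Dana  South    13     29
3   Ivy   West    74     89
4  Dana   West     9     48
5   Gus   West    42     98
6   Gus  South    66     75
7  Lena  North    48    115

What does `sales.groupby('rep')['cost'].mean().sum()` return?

159.666666667

group by rep, mean of cost:
rep
Dana    11.000000
Gus     52.666667
Ivy     48.000000
Lena    48.000000
Name: cost, dtype: float64
Taking the sum of the resulting series gives 159.666666667.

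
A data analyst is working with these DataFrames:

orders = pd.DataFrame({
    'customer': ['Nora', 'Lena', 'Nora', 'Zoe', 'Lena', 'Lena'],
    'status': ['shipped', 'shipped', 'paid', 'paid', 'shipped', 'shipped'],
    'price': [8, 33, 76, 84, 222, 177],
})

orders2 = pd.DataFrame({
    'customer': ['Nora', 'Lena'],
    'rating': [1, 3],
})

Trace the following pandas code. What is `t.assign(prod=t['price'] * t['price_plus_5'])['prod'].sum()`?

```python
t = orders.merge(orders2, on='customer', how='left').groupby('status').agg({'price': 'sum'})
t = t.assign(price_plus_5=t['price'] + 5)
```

merge on 'customer' (how='left') → 6 rows:
  customer   status  price  rating
0     Nora  shipped      8     1.0
1     Lena  shipped     33     3.0
2     Nora     paid     76     1.0
3      Zoe     paid     84     NaN
4     Lena  shipped    222     3.0
5     Lena  shipped    177     3.0
group by status, sum of price:
         price
status        
paid       160
shipped    440
add column price_plus_5 = t['price'] + 5:
         price  price_plus_5
status                      
paid       160           165
shipped    440           445
add column prod = t['price'] * t['price_plus_5']:
         price  price_plus_5    prod
status                              
paid       160           165   26400
shipped    440           445  195800

222200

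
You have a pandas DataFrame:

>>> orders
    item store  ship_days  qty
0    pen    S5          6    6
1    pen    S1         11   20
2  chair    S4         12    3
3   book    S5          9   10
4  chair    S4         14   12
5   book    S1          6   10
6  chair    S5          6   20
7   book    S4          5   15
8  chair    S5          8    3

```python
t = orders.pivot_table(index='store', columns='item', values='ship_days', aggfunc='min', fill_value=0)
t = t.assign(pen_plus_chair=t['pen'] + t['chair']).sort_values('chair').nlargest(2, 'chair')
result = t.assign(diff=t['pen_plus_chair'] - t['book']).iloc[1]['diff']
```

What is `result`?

pivot: rows=store, cols=item, min(ship_days):
item   book  chair  pen
store                  
S1        6      0   11
S4        5     12    0
S5        9      6    6
add column pen_plus_chair = t['pen'] + t['chair']:
item   book  chair  pen  pen_plus_chair
store                                  
S1        6      0   11              11
S4        5     12    0              12
S5        9      6    6              12
sort by chair:
item   book  chair  pen  pen_plus_chair
store                                  
S1        6      0   11              11
S5        9      6    6              12
S4        5     12    0              12
take 2 rows with largest chair:
item   book  chair  pen  pen_plus_chair
store                                  
S4        5     12    0              12
S5        9      6    6              12
add column diff = t['pen_plus_chair'] - t['book']:
item   book  chair  pen  pen_plus_chair  diff
store                                        
S4        5     12    0              12     7
S5        9      6    6              12     3
value at position 1, column 'diff' → 3

3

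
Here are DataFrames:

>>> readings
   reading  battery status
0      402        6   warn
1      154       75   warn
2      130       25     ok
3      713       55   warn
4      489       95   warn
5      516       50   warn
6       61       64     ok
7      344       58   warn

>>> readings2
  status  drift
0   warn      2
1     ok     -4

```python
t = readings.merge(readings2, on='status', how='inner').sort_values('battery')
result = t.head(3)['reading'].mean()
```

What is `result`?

349.333333333

merge on 'status' (how='inner') → 8 rows:
   reading  battery status  drift
0      402        6   warn      2
1      154       75   warn      2
2      130       25     ok     -4
3      713       55   warn      2
4      489       95   warn      2
5      516       50   warn      2
6       61       64     ok     -4
7      344       58   warn      2
sort by battery:
   reading  battery status  drift
0      402        6   warn      2
2      130       25     ok     -4
5      516       50   warn      2
3      713       55   warn      2
7      344       58   warn      2
6       61       64     ok     -4
1      154       75   warn      2
4      489       95   warn      2
take first 3 rows:
   reading  battery status  drift
0      402        6   warn      2
2      130       25     ok     -4
5      516       50   warn      2
Reading off the mean of column 'reading', we get 349.333333333.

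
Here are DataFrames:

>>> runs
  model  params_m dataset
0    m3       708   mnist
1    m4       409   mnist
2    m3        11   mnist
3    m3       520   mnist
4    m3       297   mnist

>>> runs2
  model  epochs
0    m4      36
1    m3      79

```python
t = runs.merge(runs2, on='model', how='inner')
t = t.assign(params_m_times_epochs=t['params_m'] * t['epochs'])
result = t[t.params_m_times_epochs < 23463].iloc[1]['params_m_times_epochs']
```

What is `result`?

merge on 'model' (how='inner') → 5 rows:
  model  params_m dataset  epochs
0    m3       708   mnist      79
1    m4       409   mnist      36
2    m3        11   mnist      79
3    m3       520   mnist      79
4    m3       297   mnist      79
add column params_m_times_epochs = t['params_m'] * t['epochs']:
  model  params_m dataset  epochs  params_m_times_epochs
0    m3       708   mnist      79                  55932
1    m4       409   mnist      36                  14724
2    m3        11   mnist      79                    869
3    m3       520   mnist      79                  41080
4    m3       297   mnist      79                  23463
filter rows where params_m_times_epochs < 23463:
  model  params_m dataset  epochs  params_m_times_epochs
1    m4       409   mnist      36                  14724
2    m3        11   mnist      79                    869
Reading off the value at position 1, column 'params_m_times_epochs', we get 869.

869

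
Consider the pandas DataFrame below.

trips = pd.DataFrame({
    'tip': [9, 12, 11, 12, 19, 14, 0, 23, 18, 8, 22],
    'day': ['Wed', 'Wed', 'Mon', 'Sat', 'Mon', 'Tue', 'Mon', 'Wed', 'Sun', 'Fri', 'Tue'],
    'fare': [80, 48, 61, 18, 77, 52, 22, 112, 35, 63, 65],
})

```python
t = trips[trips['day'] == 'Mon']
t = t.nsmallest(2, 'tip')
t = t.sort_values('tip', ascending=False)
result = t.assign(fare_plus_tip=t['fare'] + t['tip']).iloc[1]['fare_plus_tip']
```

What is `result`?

22

filter rows where day == 'Mon':
   tip  day  fare
2   11  Mon    61
4   19  Mon    77
6    0  Mon    22
take 2 rows with smallest tip:
   tip  day  fare
6    0  Mon    22
2   11  Mon    61
sort by tip descending:
   tip  day  fare
2   11  Mon    61
6    0  Mon    22
add column fare_plus_tip = t['fare'] + t['tip']:
   tip  day  fare  fare_plus_tip
2   11  Mon    61             72
6    0  Mon    22             22
Finally, value at position 1, column 'fare_plus_tip' = 22.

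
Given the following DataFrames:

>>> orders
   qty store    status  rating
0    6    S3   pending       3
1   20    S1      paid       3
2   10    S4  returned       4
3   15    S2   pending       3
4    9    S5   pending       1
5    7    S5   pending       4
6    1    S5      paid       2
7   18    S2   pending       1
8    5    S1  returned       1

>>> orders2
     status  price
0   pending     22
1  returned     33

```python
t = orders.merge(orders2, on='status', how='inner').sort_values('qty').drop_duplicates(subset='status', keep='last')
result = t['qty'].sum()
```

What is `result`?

merge on 'status' (how='inner') → 7 rows:
   qty store    status  rating  price
0    6    S3   pending       3     22
1   10    S4  returned       4     33
2   15    S2   pending       3     22
3    9    S5   pending       1     22
4    7    S5   pending       4     22
5   18    S2   pending       1     22
6    5    S1  returned       1     33
sort by qty:
   qty store    status  rating  price
6    5    S1  returned       1     33
0    6    S3   pending       3     22
4    7    S5   pending       4     22
3    9    S5   pending       1     22
1   10    S4  returned       4     33
2   15    S2   pending       3     22
5   18    S2   pending       1     22
drop duplicate status (keep=last):
   qty store    status  rating  price
1   10    S4  returned       4     33
5   18    S2   pending       1     22
So sum() = 28.

28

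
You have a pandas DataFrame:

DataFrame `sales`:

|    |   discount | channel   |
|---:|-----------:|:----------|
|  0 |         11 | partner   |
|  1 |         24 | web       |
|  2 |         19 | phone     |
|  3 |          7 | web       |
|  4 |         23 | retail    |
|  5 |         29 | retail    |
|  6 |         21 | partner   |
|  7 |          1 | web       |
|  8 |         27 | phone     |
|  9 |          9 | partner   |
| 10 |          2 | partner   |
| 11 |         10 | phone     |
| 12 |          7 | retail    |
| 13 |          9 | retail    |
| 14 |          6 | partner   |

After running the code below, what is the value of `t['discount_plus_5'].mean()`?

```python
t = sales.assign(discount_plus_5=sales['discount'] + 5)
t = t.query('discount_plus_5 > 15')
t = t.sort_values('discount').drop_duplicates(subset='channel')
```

add column discount_plus_5 = sales['discount'] + 5:
    discount  channel  discount_plus_5
0         11  partner               16
1         24      web               29
2         19    phone               24
3          7      web               12
4         23   retail               28
5         29   retail               34
6         21  partner               26
7          1      web                6
8         27    phone               32
9          9  partner               14
10         2  partner                7
11        10    phone               15
12         7   retail               12
13         9   retail               14
14         6  partner               11
filter rows where discount_plus_5 > 15:
   discount  channel  discount_plus_5
0        11  partner               16
1        24      web               29
2        19    phone               24
4        23   retail               28
5        29   retail               34
6        21  partner               26
8        27    phone               32
sort by discount:
   discount  channel  discount_plus_5
0        11  partner               16
2        19    phone               24
6        21  partner               26
4        23   retail               28
1        24      web               29
8        27    phone               32
5        29   retail               34
drop duplicate channel (keep=first):
   discount  channel  discount_plus_5
0        11  partner               16
2        19    phone               24
4        23   retail               28
1        24      web               29
So mean() = 24.25.

24.25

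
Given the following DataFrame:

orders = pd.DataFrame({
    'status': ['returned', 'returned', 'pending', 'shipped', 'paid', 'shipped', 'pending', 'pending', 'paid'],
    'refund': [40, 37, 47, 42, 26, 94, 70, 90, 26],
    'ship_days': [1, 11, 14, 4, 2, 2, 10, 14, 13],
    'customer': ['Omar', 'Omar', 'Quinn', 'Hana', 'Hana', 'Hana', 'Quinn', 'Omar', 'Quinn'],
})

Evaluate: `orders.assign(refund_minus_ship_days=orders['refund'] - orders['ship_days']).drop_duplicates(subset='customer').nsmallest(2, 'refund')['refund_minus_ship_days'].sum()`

77

add column refund_minus_ship_days = orders['refund'] - orders['ship_days']:
     status  refund  ship_days customer  refund_minus_ship_days
0  returned      40          1     Omar                      39
1  returned      37         11     Omar                      26
2   pending      47         14    Quinn                      33
3   shipped      42          4     Hana                      38
4      paid      26          2     Hana                      24
5   shipped      94          2     Hana                      92
6   pending      70         10    Quinn                      60
7   pending      90         14     Omar                      76
8      paid      26         13    Quinn                      13
drop duplicate customer (keep=first):
     status  refund  ship_days customer  refund_minus_ship_days
0  returned      40          1     Omar                      39
2   pending      47         14    Quinn                      33
3   shipped      42          4     Hana                      38
take 2 rows with smallest refund:
     status  refund  ship_days customer  refund_minus_ship_days
0  returned      40          1     Omar                      39
3   shipped      42          4     Hana                      38
Taking the sum of column 'refund_minus_ship_days' gives 77.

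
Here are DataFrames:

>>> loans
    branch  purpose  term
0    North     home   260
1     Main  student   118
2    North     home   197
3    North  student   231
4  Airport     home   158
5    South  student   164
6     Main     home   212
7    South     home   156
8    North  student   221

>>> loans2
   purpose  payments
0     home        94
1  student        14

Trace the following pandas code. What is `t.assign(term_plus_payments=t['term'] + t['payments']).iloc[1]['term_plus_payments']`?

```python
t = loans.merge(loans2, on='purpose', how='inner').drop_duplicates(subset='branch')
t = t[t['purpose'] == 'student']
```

merge on 'purpose' (how='inner') → 9 rows:
    branch  purpose  term  payments
0    North     home   260        94
1     Main  student   118        14
2    North     home   197        94
3    North  student   231        14
4  Airport     home   158        94
5    South  student   164        14
6     Main     home   212        94
7    South     home   156        94
8    North  student   221        14
drop duplicate branch (keep=first):
    branch  purpose  term  payments
0    North     home   260        94
1     Main  student   118        14
4  Airport     home   158        94
5    South  student   164        14
filter rows where purpose == 'student':
  branch  purpose  term  payments
1   Main  student   118        14
5  South  student   164        14
add column term_plus_payments = t['term'] + t['payments']:
  branch  purpose  term  payments  term_plus_payments
1   Main  student   118        14                 132
5  South  student   164        14                 178
Finally, value at position 1, column 'term_plus_payments' = 178.

178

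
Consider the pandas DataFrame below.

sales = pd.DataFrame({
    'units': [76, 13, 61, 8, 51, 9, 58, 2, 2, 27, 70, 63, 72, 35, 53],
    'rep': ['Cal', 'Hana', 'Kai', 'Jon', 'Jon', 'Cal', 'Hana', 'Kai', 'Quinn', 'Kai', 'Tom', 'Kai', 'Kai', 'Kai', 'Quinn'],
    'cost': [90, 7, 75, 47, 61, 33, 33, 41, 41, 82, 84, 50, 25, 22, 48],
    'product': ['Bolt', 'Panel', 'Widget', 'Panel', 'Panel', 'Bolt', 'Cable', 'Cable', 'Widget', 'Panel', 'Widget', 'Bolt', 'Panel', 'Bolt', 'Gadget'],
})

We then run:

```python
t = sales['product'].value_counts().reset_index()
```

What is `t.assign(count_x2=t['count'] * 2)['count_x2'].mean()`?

6.0

value_counts of product:
product
Panel     5
Bolt      4
Widget    3
Cable     2
Gadget    1
Name: count, dtype: int64
reset_index():
  product  count
0   Panel      5
1    Bolt      4
2  Widget      3
3   Cable      2
4  Gadget      1
add column count_x2 = t['count'] * 2:
  product  count  count_x2
0   Panel      5        10
1    Bolt      4         8
2  Widget      3         6
3   Cable      2         4
4  Gadget      1         2
Hence 6.0.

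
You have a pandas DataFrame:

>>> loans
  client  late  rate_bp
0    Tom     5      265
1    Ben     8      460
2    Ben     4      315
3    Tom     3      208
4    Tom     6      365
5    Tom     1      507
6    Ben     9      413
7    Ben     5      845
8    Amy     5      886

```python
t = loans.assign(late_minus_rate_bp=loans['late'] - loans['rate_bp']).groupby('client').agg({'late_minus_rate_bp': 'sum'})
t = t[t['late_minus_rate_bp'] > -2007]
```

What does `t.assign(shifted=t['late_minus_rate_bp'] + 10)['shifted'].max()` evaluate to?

add column late_minus_rate_bp = loans['late'] - loans['rate_bp']:
  client  late  rate_bp  late_minus_rate_bp
0    Tom     5      265                -260
1    Ben     8      460                -452
2    Ben     4      315                -311
3    Tom     3      208                -205
4    Tom     6      365                -359
5    Tom     1      507                -506
6    Ben     9      413                -404
7    Ben     5      845                -840
8    Amy     5      886                -881
group by client, sum of late_minus_rate_bp:
        late_minus_rate_bp
client                    
Amy                   -881
Ben                  -2007
Tom                  -1330
filter rows where late_minus_rate_bp > -2007:
        late_minus_rate_bp
client                    
Amy                   -881
Tom                  -1330
add column shifted = t['late_minus_rate_bp'] + 10:
        late_minus_rate_bp  shifted
client                             
Amy                   -881     -871
Tom                  -1330    -1320

-871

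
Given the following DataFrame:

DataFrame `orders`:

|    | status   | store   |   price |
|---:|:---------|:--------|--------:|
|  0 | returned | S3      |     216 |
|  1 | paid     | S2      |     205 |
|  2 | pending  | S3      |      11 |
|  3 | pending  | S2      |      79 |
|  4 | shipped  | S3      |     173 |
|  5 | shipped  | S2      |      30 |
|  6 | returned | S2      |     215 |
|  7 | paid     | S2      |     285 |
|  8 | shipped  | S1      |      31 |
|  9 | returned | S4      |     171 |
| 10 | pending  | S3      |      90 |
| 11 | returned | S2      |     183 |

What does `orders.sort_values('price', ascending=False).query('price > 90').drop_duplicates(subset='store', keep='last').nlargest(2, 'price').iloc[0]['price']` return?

183

sort by price descending:
      status store  price
7       paid    S2    285
0   returned    S3    216
6   returned    S2    215
1       paid    S2    205
11  returned    S2    183
4    shipped    S3    173
9   returned    S4    171
10   pending    S3     90
3    pending    S2     79
8    shipped    S1     31
5    shipped    S2     30
2    pending    S3     11
filter rows where price > 90:
      status store  price
7       paid    S2    285
0   returned    S3    216
6   returned    S2    215
1       paid    S2    205
11  returned    S2    183
4    shipped    S3    173
9   returned    S4    171
drop duplicate store (keep=last):
      status store  price
11  returned    S2    183
4    shipped    S3    173
9   returned    S4    171
take 2 rows with largest price:
      status store  price
11  returned    S2    183
4    shipped    S3    173
The value at position 0, column 'price' is 183.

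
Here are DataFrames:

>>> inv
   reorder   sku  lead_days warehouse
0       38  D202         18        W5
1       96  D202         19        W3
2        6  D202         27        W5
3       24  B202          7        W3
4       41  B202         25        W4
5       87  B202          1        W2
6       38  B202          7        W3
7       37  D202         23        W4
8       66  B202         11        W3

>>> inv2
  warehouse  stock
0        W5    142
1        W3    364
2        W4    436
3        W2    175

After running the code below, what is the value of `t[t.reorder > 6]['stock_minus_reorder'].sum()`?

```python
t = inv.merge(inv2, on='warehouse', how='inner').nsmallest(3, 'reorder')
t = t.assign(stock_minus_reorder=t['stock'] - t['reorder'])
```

merge on 'warehouse' (how='inner') → 9 rows:
   reorder   sku  lead_days warehouse  stock
0       38  D202         18        W5    142
1       96  D202         19        W3    364
2        6  D202         27        W5    142
3       24  B202          7        W3    364
4       41  B202         25        W4    436
5       87  B202          1        W2    175
6       38  B202          7        W3    364
7       37  D202         23        W4    436
8       66  B202         11        W3    364
take 3 rows with smallest reorder:
   reorder   sku  lead_days warehouse  stock
2        6  D202         27        W5    142
3       24  B202          7        W3    364
7       37  D202         23        W4    436
add column stock_minus_reorder = t['stock'] - t['reorder']:
   reorder   sku  lead_days warehouse  stock  stock_minus_reorder
2        6  D202         27        W5    142                  136
3       24  B202          7        W3    364                  340
7       37  D202         23        W4    436                  399
filter rows where reorder > 6:
   reorder   sku  lead_days warehouse  stock  stock_minus_reorder
3       24  B202          7        W3    364                  340
7       37  D202         23        W4    436                  399
The sum of column 'stock_minus_reorder' is 739.

739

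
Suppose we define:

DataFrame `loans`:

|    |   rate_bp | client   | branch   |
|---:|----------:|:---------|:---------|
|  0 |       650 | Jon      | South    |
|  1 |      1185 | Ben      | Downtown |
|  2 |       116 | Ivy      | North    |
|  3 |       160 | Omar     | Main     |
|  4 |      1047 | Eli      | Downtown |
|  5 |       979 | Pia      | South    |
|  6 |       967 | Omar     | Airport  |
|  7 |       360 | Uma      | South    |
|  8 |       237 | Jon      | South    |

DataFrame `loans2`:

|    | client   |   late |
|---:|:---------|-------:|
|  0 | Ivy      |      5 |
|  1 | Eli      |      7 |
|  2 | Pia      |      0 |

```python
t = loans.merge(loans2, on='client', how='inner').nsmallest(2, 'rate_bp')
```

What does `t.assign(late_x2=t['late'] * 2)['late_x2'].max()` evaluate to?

10

merge on 'client' (how='inner') → 3 rows:
   rate_bp client    branch  late
0      116    Ivy     North     5
1     1047    Eli  Downtown     7
2      979    Pia     South     0
take 2 rows with smallest rate_bp:
   rate_bp client branch  late
0      116    Ivy  North     5
2      979    Pia  South     0
add column late_x2 = t['late'] * 2:
   rate_bp client branch  late  late_x2
0      116    Ivy  North     5       10
2      979    Pia  South     0        0
Finally, max of column 'late_x2' = 10.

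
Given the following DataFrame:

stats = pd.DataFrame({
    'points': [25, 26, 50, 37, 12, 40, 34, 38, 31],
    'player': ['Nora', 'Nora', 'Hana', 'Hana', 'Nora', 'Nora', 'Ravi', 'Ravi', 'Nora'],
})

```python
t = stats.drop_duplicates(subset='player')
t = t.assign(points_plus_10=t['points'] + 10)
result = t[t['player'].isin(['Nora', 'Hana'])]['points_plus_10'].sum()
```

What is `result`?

drop duplicate player (keep=first):
   points player
0      25   Nora
2      50   Hana
6      34   Ravi
add column points_plus_10 = t['points'] + 10:
   points player  points_plus_10
0      25   Nora              35
2      50   Hana              60
6      34   Ravi              44
filter rows where player in ['Nora', 'Hana']:
   points player  points_plus_10
0      25   Nora              35
2      50   Hana              60
Hence 95.

95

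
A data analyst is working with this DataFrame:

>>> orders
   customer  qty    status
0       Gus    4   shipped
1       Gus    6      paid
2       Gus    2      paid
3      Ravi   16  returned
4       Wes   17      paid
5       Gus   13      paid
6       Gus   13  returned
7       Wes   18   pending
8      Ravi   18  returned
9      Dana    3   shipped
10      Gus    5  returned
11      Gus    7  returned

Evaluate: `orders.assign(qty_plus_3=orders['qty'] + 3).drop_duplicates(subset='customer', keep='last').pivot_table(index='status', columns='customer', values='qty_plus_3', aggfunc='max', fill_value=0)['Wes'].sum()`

add column qty_plus_3 = orders['qty'] + 3:
   customer  qty    status  qty_plus_3
0       Gus    4   shipped           7
1       Gus    6      paid           9
2       Gus    2      paid           5
3      Ravi   16  returned          19
4       Wes   17      paid          20
5       Gus   13      paid          16
6       Gus   13  returned          16
7       Wes   18   pending          21
8      Ravi   18  returned          21
9      Dana    3   shipped           6
10      Gus    5  returned           8
11      Gus    7  returned          10
drop duplicate customer (keep=last):
   customer  qty    status  qty_plus_3
7       Wes   18   pending          21
8      Ravi   18  returned          21
9      Dana    3   shipped           6
11      Gus    7  returned          10
pivot: rows=status, cols=customer, max(qty_plus_3):
customer  Dana  Gus  Ravi  Wes
status                        
pending      0    0     0   21
returned     0   10    21    0
shipped      6    0     0    0
sum of column 'Wes' → 21

21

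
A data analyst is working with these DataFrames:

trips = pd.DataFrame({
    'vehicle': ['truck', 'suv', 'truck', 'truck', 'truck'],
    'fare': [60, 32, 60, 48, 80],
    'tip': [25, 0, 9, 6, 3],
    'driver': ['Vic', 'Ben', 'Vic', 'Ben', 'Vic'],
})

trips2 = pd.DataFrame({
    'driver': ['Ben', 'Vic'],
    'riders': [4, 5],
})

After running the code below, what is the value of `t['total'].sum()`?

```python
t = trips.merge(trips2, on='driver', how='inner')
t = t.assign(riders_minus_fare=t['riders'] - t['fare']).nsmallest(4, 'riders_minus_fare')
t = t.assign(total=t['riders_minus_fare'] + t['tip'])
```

merge on 'driver' (how='inner') → 5 rows:
  vehicle  fare  tip driver  riders
0   truck    60   25    Vic       5
1     suv    32    0    Ben       4
2   truck    60    9    Vic       5
3   truck    48    6    Ben       4
4   truck    80    3    Vic       5
add column riders_minus_fare = t['riders'] - t['fare']:
  vehicle  fare  tip driver  riders  riders_minus_fare
0   truck    60   25    Vic       5                -55
1     suv    32    0    Ben       4                -28
2   truck    60    9    Vic       5                -55
3   truck    48    6    Ben       4                -44
4   truck    80    3    Vic       5                -75
take 4 rows with smallest riders_minus_fare:
  vehicle  fare  tip driver  riders  riders_minus_fare
4   truck    80    3    Vic       5                -75
0   truck    60   25    Vic       5                -55
2   truck    60    9    Vic       5                -55
3   truck    48    6    Ben       4                -44
add column total = t['riders_minus_fare'] + t['tip']:
  vehicle  fare  tip driver  riders  riders_minus_fare  total
4   truck    80    3    Vic       5                -75    -72
0   truck    60   25    Vic       5                -55    -30
2   truck    60    9    Vic       5                -55    -46
3   truck    48    6    Ben       4                -44    -38
Taking the sum of column 'total' gives -186.

-186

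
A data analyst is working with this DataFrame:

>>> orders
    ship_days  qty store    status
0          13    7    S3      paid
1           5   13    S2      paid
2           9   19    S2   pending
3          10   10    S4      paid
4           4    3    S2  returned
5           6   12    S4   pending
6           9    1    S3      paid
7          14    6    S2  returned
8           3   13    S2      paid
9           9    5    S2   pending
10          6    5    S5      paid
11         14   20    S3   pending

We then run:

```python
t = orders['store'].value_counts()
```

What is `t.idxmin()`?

S5

value_counts of store:
store
S2    6
S3    3
S4    2
S5    1
Name: count, dtype: int64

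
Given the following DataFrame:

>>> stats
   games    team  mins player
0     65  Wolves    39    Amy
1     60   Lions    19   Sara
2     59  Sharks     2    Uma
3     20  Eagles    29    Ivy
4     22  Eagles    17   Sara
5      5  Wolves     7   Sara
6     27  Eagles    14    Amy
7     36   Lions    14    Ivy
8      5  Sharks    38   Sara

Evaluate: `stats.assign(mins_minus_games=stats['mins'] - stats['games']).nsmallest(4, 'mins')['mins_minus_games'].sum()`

-90

add column mins_minus_games = stats['mins'] - stats['games']:
   games    team  mins player  mins_minus_games
0     65  Wolves    39    Amy               -26
1     60   Lions    19   Sara               -41
2     59  Sharks     2    Uma               -57
3     20  Eagles    29    Ivy                 9
4     22  Eagles    17   Sara                -5
5      5  Wolves     7   Sara                 2
6     27  Eagles    14    Amy               -13
7     36   Lions    14    Ivy               -22
8      5  Sharks    38   Sara                33
take 4 rows with smallest mins:
   games    team  mins player  mins_minus_games
2     59  Sharks     2    Uma               -57
5      5  Wolves     7   Sara                 2
6     27  Eagles    14    Amy               -13
7     36   Lions    14    Ivy               -22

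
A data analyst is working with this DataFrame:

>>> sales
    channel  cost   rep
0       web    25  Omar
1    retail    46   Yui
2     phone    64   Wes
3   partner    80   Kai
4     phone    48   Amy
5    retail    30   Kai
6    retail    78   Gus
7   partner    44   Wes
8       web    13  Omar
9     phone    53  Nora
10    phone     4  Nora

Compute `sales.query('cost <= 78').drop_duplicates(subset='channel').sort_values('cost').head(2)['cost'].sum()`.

69

filter rows where cost <= 78:
    channel  cost   rep
0       web    25  Omar
1    retail    46   Yui
2     phone    64   Wes
4     phone    48   Amy
5    retail    30   Kai
6    retail    78   Gus
7   partner    44   Wes
8       web    13  Omar
9     phone    53  Nora
10    phone     4  Nora
drop duplicate channel (keep=first):
   channel  cost   rep
0      web    25  Omar
1   retail    46   Yui
2    phone    64   Wes
7  partner    44   Wes
sort by cost:
   channel  cost   rep
0      web    25  Omar
7  partner    44   Wes
1   retail    46   Yui
2    phone    64   Wes
take first 2 rows:
   channel  cost   rep
0      web    25  Omar
7  partner    44   Wes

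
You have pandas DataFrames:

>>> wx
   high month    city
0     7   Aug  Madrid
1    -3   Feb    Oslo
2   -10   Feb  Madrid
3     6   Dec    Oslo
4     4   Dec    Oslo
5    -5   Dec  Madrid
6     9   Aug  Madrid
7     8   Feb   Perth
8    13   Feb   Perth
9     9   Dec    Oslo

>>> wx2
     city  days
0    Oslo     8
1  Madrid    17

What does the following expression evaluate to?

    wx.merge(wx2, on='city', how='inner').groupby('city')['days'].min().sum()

merge on 'city' (how='inner') → 8 rows:
   high month    city  days
0     7   Aug  Madrid    17
1    -3   Feb    Oslo     8
2   -10   Feb  Madrid    17
3     6   Dec    Oslo     8
4     4   Dec    Oslo     8
5    -5   Dec  Madrid    17
6     9   Aug  Madrid    17
7     9   Dec    Oslo     8
group by city, min of days:
city
Madrid    17
Oslo       8
Name: days, dtype: int64
Taking the sum of the resulting series gives 25.

25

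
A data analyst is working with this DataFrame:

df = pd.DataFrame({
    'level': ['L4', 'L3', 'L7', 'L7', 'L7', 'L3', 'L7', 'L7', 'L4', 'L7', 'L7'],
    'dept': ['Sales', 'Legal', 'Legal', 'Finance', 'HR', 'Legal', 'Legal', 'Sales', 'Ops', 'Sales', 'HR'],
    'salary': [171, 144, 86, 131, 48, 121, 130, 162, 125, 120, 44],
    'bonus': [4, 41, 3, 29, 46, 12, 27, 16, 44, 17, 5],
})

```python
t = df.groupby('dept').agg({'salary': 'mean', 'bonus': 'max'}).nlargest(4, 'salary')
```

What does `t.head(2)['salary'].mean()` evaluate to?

group by dept: mean(salary), max(bonus):
         salary  bonus
dept                  
Finance  131.00     29
HR        46.00     46
Legal    120.25     41
Ops      125.00     44
Sales    151.00     17
take 4 rows with largest salary:
         salary  bonus
dept                  
Sales    151.00     17
Finance  131.00     29
Ops      125.00     44
Legal    120.25     41
take first 2 rows:
         salary  bonus
dept                  
Sales     151.0     17
Finance   131.0     29

141.0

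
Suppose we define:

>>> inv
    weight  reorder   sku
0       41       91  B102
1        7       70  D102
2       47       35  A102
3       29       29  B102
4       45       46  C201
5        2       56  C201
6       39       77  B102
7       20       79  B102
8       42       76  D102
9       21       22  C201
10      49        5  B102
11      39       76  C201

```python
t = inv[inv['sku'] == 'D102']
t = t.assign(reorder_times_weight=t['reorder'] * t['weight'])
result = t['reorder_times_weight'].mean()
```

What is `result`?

1841.0

filter rows where sku == 'D102':
   weight  reorder   sku
1       7       70  D102
8      42       76  D102
add column reorder_times_weight = t['reorder'] * t['weight']:
   weight  reorder   sku  reorder_times_weight
1       7       70  D102                   490
8      42       76  D102                  3192
Reading off the mean of column 'reorder_times_weight', we get 1841.0.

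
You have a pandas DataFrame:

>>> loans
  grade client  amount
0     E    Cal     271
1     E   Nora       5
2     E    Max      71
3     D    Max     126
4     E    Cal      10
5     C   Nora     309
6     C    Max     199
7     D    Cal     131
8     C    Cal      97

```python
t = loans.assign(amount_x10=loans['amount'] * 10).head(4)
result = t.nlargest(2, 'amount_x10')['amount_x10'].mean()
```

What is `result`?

1985.0

add column amount_x10 = loans['amount'] * 10:
  grade client  amount  amount_x10
0     E    Cal     271        2710
1     E   Nora       5          50
2     E    Max      71         710
3     D    Max     126        1260
4     E    Cal      10         100
5     C   Nora     309        3090
6     C    Max     199        1990
7     D    Cal     131        1310
8     C    Cal      97         970
take first 4 rows:
  grade client  amount  amount_x10
0     E    Cal     271        2710
1     E   Nora       5          50
2     E    Max      71         710
3     D    Max     126        1260
take 2 rows with largest amount_x10:
  grade client  amount  amount_x10
0     E    Cal     271        2710
3     D    Max     126        1260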